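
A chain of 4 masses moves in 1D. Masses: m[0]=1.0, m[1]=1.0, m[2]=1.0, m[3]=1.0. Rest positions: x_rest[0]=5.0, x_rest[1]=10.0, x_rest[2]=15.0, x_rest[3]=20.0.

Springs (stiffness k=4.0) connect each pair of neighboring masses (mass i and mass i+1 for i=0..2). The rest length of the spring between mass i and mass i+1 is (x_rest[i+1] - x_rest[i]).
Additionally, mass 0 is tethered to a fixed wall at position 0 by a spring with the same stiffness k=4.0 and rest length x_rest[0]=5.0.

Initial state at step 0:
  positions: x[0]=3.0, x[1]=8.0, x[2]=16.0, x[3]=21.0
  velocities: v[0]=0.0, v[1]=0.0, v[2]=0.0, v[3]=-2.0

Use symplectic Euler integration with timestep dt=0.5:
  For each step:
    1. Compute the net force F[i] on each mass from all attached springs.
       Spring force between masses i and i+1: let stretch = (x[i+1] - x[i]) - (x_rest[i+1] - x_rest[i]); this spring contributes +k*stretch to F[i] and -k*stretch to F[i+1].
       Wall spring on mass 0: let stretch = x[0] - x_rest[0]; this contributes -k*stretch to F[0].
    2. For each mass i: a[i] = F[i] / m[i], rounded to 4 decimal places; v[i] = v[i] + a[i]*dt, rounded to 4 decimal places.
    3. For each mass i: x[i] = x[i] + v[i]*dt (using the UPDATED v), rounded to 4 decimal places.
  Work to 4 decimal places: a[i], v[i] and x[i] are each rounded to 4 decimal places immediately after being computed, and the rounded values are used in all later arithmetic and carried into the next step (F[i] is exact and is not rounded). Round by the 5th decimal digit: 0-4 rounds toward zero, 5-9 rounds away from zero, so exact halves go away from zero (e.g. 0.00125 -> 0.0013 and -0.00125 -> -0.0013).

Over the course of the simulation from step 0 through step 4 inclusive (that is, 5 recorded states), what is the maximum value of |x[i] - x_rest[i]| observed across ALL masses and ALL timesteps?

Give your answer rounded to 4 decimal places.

Answer: 3.0000

Derivation:
Step 0: x=[3.0000 8.0000 16.0000 21.0000] v=[0.0000 0.0000 0.0000 -2.0000]
Step 1: x=[5.0000 11.0000 13.0000 20.0000] v=[4.0000 6.0000 -6.0000 -2.0000]
Step 2: x=[8.0000 10.0000 15.0000 17.0000] v=[6.0000 -2.0000 4.0000 -6.0000]
Step 3: x=[5.0000 12.0000 14.0000 17.0000] v=[-6.0000 4.0000 -2.0000 0.0000]
Step 4: x=[4.0000 9.0000 14.0000 19.0000] v=[-2.0000 -6.0000 0.0000 4.0000]
Max displacement = 3.0000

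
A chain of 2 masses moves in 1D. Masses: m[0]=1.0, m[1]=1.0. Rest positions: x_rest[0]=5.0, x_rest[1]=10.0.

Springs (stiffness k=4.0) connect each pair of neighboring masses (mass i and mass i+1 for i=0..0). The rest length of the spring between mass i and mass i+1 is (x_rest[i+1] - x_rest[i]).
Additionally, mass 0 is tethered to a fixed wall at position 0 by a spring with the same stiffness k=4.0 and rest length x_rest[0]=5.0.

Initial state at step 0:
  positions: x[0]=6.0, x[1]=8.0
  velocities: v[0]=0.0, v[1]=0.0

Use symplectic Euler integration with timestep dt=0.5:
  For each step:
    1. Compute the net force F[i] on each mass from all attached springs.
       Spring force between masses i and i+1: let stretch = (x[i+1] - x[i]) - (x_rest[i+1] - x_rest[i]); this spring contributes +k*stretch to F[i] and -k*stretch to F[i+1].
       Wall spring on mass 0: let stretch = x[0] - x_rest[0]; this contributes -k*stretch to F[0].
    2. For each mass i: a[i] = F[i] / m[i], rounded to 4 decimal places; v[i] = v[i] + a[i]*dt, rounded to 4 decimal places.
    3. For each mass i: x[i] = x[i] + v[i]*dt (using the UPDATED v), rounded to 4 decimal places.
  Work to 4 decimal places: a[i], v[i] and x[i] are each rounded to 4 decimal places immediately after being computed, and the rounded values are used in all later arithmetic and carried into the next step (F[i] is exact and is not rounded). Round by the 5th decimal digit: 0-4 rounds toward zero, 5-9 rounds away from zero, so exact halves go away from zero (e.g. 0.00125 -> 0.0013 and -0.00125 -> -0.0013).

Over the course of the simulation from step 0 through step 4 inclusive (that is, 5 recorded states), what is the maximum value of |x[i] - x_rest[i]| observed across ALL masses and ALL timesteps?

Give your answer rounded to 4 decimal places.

Answer: 3.0000

Derivation:
Step 0: x=[6.0000 8.0000] v=[0.0000 0.0000]
Step 1: x=[2.0000 11.0000] v=[-8.0000 6.0000]
Step 2: x=[5.0000 10.0000] v=[6.0000 -2.0000]
Step 3: x=[8.0000 9.0000] v=[6.0000 -2.0000]
Step 4: x=[4.0000 12.0000] v=[-8.0000 6.0000]
Max displacement = 3.0000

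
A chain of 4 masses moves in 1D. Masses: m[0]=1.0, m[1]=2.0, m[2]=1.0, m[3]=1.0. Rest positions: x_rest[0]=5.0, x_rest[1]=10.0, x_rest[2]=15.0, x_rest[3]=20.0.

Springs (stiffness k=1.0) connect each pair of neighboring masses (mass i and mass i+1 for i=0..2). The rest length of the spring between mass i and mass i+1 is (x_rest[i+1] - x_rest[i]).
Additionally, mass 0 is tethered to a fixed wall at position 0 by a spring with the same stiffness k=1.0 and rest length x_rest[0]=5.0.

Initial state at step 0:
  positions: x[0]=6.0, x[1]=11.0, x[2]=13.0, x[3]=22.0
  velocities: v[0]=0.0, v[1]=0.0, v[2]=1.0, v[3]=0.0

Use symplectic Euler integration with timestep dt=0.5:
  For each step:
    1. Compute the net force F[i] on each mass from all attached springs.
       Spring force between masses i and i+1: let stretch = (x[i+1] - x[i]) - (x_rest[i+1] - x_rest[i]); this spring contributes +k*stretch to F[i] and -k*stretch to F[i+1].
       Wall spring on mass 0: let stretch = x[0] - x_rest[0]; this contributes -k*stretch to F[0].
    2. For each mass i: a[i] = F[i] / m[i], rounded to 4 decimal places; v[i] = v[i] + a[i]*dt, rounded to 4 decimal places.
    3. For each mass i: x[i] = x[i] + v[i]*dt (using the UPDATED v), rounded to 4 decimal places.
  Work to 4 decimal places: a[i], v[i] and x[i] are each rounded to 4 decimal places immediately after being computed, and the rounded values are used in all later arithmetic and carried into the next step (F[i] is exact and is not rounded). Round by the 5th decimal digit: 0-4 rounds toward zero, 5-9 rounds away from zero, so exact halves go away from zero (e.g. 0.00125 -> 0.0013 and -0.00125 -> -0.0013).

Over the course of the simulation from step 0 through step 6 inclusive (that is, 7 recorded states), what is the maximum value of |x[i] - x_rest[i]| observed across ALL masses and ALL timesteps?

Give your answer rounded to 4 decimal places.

Answer: 3.9298

Derivation:
Step 0: x=[6.0000 11.0000 13.0000 22.0000] v=[0.0000 0.0000 1.0000 0.0000]
Step 1: x=[5.7500 10.6250 15.2500 21.0000] v=[-0.5000 -0.7500 4.5000 -2.0000]
Step 2: x=[5.2813 10.2188 17.7813 19.8125] v=[-0.9375 -0.8125 5.0625 -2.3750]
Step 3: x=[4.7266 10.1407 18.9298 19.3672] v=[-1.1094 -0.1563 2.2969 -0.8906]
Step 4: x=[4.3438 10.4845 17.9903 20.0626] v=[-0.7657 0.6875 -1.8790 1.3907]
Step 5: x=[4.4102 10.9989 15.6924 21.4899] v=[0.1328 1.0288 -4.5958 2.8546]
Step 6: x=[5.0213 11.2764 13.6705 22.7179] v=[1.2221 0.5550 -4.0438 2.4559]
Max displacement = 3.9298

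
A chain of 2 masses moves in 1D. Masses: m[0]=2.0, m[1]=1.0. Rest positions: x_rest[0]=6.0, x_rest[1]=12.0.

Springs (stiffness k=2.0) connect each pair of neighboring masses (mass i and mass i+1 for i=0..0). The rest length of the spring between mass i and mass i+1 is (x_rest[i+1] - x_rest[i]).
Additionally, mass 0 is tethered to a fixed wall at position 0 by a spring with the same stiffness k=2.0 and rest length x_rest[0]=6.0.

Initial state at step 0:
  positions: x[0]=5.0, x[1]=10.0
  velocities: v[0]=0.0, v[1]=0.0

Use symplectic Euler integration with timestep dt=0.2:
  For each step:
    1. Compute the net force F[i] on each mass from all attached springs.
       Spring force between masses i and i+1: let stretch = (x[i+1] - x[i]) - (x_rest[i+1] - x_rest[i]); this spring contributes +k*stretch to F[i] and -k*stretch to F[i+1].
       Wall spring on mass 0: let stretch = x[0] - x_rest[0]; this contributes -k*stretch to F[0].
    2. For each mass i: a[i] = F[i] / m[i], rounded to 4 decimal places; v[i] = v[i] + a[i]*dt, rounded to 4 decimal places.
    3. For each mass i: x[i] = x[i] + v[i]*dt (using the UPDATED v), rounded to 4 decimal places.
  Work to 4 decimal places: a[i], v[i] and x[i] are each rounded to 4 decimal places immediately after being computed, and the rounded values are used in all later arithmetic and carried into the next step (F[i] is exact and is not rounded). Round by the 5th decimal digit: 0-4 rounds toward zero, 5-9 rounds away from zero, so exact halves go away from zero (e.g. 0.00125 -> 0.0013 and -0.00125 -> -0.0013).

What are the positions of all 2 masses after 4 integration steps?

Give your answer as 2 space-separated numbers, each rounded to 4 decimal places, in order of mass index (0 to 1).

Step 0: x=[5.0000 10.0000] v=[0.0000 0.0000]
Step 1: x=[5.0000 10.0800] v=[0.0000 0.4000]
Step 2: x=[5.0032 10.2336] v=[0.0160 0.7680]
Step 3: x=[5.0155 10.4488] v=[0.0614 1.0758]
Step 4: x=[5.0445 10.7093] v=[0.1450 1.3025]

Answer: 5.0445 10.7093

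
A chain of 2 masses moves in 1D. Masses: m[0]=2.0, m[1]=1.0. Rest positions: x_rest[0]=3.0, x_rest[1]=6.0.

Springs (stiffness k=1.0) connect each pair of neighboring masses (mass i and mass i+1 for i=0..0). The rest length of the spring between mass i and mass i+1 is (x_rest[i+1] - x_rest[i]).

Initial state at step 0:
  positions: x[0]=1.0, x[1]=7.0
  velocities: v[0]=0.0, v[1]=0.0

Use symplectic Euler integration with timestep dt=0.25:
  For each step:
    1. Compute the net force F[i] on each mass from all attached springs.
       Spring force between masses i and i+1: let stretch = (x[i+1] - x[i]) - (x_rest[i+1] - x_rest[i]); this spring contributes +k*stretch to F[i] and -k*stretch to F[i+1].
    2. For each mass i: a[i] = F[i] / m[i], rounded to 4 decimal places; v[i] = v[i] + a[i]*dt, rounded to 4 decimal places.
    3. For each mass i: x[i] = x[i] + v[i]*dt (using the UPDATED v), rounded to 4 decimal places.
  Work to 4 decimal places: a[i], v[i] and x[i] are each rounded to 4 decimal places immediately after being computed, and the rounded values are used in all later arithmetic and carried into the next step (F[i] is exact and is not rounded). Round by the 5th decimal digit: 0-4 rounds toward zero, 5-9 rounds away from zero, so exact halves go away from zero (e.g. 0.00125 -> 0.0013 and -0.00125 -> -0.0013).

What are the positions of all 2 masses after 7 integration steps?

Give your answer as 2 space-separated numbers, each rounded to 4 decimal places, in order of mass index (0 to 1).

Step 0: x=[1.0000 7.0000] v=[0.0000 0.0000]
Step 1: x=[1.0938 6.8125] v=[0.3750 -0.7500]
Step 2: x=[1.2725 6.4551] v=[0.7149 -1.4297]
Step 3: x=[1.5194 5.9613] v=[0.9877 -1.9754]
Step 4: x=[1.8114 5.3773] v=[1.1680 -2.3359]
Step 5: x=[2.1211 4.7580] v=[1.2388 -2.4774]
Step 6: x=[2.4195 4.1614] v=[1.1934 -2.3866]
Step 7: x=[2.6785 3.6434] v=[1.0361 -2.0721]

Answer: 2.6785 3.6434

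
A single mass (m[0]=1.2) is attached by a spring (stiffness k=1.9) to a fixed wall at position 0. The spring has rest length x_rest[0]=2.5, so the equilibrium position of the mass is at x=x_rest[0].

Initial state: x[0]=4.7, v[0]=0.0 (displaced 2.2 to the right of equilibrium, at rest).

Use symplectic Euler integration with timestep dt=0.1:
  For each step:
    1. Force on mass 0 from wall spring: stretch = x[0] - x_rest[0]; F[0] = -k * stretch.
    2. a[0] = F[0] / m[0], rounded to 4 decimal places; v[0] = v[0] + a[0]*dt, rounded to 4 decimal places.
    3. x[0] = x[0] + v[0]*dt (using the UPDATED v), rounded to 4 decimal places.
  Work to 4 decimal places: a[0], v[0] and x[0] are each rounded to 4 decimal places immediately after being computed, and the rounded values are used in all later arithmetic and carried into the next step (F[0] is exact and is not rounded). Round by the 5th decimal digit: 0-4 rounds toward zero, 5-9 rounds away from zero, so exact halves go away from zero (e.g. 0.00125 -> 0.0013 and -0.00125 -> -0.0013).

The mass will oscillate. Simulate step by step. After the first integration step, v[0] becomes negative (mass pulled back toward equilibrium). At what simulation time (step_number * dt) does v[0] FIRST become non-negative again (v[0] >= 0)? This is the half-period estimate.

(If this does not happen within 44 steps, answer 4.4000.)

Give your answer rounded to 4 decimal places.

Answer: 2.5000

Derivation:
Step 0: x=[4.7000] v=[0.0000]
Step 1: x=[4.6652] v=[-0.3483]
Step 2: x=[4.5961] v=[-0.6911]
Step 3: x=[4.4938] v=[-1.0230]
Step 4: x=[4.3599] v=[-1.3387]
Step 5: x=[4.1966] v=[-1.6332]
Step 6: x=[4.0064] v=[-1.9018]
Step 7: x=[3.7924] v=[-2.1403]
Step 8: x=[3.5579] v=[-2.3449]
Step 9: x=[3.3067] v=[-2.5124]
Step 10: x=[3.0427] v=[-2.6401]
Step 11: x=[2.7701] v=[-2.7260]
Step 12: x=[2.4932] v=[-2.7688]
Step 13: x=[2.2164] v=[-2.7677]
Step 14: x=[1.9441] v=[-2.7228]
Step 15: x=[1.6806] v=[-2.6348]
Step 16: x=[1.4301] v=[-2.5051]
Step 17: x=[1.1965] v=[-2.3357]
Step 18: x=[0.9836] v=[-2.1293]
Step 19: x=[0.7947] v=[-1.8892]
Step 20: x=[0.6328] v=[-1.6192]
Step 21: x=[0.5004] v=[-1.3236]
Step 22: x=[0.3997] v=[-1.0070]
Step 23: x=[0.3323] v=[-0.6745]
Step 24: x=[0.2992] v=[-0.3313]
Step 25: x=[0.3009] v=[0.0172]
First v>=0 after going negative at step 25, time=2.5000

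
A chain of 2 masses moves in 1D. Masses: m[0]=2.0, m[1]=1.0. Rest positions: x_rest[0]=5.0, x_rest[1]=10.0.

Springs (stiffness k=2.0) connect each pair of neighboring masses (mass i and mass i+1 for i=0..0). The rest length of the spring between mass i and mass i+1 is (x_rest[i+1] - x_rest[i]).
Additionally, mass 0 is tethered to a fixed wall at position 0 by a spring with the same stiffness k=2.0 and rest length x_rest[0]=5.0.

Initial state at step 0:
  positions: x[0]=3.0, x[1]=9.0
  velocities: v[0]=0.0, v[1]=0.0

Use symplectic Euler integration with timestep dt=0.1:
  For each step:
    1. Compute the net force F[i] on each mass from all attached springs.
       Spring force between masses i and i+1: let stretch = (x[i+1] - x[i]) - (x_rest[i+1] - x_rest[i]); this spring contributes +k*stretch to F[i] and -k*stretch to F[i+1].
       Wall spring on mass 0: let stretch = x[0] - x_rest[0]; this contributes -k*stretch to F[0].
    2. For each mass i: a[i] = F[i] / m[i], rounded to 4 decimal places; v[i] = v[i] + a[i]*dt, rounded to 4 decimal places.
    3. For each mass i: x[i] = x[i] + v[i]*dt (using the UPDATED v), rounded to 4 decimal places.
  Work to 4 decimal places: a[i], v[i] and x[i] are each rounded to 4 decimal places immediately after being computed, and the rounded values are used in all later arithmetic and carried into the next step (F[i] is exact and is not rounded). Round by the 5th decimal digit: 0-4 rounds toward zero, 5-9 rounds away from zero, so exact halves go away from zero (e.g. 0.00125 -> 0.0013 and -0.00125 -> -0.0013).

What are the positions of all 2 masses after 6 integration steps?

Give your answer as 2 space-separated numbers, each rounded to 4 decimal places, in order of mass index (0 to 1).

Answer: 3.5761 8.6471

Derivation:
Step 0: x=[3.0000 9.0000] v=[0.0000 0.0000]
Step 1: x=[3.0300 8.9800] v=[0.3000 -0.2000]
Step 2: x=[3.0892 8.9410] v=[0.5920 -0.3900]
Step 3: x=[3.1760 8.8850] v=[0.8683 -0.5604]
Step 4: x=[3.2882 8.8148] v=[1.1216 -0.7022]
Step 5: x=[3.4227 8.7341] v=[1.3454 -0.8075]
Step 6: x=[3.5761 8.6471] v=[1.5343 -0.8698]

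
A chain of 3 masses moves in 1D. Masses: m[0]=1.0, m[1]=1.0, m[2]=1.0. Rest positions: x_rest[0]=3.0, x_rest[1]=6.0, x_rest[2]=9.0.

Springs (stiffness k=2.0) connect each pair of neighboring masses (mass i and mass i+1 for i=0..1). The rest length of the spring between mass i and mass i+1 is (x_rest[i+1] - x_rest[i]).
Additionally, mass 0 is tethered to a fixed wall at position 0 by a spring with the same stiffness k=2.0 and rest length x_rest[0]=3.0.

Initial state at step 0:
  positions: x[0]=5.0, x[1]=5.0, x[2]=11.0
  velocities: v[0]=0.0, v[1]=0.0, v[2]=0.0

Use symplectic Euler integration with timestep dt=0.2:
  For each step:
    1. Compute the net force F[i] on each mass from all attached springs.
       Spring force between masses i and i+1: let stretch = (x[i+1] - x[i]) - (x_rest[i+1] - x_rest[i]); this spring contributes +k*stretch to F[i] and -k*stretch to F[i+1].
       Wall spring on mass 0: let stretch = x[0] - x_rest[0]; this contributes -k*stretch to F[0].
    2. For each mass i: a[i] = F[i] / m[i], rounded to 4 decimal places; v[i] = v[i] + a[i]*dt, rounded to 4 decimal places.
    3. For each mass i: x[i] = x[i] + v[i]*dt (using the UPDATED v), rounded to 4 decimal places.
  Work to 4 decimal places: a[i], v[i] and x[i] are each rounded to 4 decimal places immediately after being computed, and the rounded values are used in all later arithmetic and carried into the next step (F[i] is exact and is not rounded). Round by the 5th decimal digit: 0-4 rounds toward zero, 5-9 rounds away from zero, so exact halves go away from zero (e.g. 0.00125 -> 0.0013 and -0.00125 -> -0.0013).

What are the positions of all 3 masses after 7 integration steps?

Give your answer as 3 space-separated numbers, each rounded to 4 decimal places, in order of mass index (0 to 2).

Answer: 2.1407 8.0155 8.9922

Derivation:
Step 0: x=[5.0000 5.0000 11.0000] v=[0.0000 0.0000 0.0000]
Step 1: x=[4.6000 5.4800 10.7600] v=[-2.0000 2.4000 -1.2000]
Step 2: x=[3.9024 6.3120 10.3376] v=[-3.4880 4.1600 -2.1120]
Step 3: x=[3.0854 7.2733 9.8332] v=[-4.0851 4.8064 -2.5222]
Step 4: x=[2.3566 8.1043 9.3640] v=[-3.6441 4.1552 -2.3462]
Step 5: x=[1.8991 8.5763 9.0340] v=[-2.2877 2.3600 -1.6501]
Step 6: x=[1.8238 8.5507 8.9074] v=[-0.3765 -0.1278 -0.6332]
Step 7: x=[2.1407 8.0155 8.9922] v=[1.5847 -2.6759 0.4241]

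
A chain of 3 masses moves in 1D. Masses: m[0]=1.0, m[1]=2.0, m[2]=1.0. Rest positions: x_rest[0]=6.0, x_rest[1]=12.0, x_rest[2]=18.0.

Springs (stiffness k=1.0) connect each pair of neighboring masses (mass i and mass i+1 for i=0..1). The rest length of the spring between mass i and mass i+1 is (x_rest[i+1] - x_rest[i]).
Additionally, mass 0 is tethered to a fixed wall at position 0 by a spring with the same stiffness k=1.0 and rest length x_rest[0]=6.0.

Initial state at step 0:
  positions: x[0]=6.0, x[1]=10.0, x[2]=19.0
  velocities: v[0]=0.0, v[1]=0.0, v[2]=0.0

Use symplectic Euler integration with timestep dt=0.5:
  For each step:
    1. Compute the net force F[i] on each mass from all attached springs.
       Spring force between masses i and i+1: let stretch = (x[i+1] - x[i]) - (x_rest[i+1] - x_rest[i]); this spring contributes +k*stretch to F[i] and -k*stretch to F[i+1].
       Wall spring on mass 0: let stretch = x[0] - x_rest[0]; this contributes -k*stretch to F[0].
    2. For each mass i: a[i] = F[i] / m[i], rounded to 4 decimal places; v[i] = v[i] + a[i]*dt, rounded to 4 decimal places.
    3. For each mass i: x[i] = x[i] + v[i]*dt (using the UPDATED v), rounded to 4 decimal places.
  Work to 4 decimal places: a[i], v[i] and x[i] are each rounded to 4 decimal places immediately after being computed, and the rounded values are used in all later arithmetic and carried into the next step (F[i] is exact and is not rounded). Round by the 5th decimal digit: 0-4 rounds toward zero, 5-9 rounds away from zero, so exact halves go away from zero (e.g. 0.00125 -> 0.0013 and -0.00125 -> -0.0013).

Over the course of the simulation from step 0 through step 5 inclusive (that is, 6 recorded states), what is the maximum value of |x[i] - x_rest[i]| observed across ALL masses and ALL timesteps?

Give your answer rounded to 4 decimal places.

Step 0: x=[6.0000 10.0000 19.0000] v=[0.0000 0.0000 0.0000]
Step 1: x=[5.5000 10.6250 18.2500] v=[-1.0000 1.2500 -1.5000]
Step 2: x=[4.9063 11.5625 17.0938] v=[-1.1875 1.8750 -2.3125]
Step 3: x=[4.7500 12.3594 16.0547] v=[-0.3126 1.5938 -2.0782]
Step 4: x=[5.3086 12.6671 15.5918] v=[1.1171 0.6153 -0.9259]
Step 5: x=[6.3797 12.4205 15.8977] v=[2.1421 -0.4932 0.6118]
Max displacement = 2.4082

Answer: 2.4082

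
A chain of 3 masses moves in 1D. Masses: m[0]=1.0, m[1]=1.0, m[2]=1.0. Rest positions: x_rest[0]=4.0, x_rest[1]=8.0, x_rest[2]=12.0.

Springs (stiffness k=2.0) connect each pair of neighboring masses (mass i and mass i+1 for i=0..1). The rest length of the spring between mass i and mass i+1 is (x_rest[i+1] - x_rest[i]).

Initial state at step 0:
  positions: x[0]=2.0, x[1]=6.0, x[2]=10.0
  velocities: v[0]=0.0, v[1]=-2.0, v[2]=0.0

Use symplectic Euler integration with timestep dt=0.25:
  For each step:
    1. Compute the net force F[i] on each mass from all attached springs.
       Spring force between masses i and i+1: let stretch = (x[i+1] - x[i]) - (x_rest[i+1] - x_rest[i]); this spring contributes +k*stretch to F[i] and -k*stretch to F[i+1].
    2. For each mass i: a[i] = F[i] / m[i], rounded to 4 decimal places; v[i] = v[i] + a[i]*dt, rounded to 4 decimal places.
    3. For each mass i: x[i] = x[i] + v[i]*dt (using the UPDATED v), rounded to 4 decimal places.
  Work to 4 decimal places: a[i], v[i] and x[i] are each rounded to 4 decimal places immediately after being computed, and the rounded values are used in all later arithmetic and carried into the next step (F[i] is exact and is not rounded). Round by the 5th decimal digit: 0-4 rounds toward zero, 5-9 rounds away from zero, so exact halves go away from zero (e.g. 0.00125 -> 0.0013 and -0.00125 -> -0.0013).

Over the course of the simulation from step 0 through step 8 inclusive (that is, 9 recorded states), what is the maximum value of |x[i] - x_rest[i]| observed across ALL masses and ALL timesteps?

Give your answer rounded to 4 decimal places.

Answer: 3.6093

Derivation:
Step 0: x=[2.0000 6.0000 10.0000] v=[0.0000 -2.0000 0.0000]
Step 1: x=[2.0000 5.5000 10.0000] v=[0.0000 -2.0000 0.0000]
Step 2: x=[1.9375 5.1250 9.9375] v=[-0.2500 -1.5000 -0.2500]
Step 3: x=[1.7734 4.9531 9.7734] v=[-0.6563 -0.6875 -0.6563]
Step 4: x=[1.5068 4.9863 9.5068] v=[-1.0665 0.1328 -1.0665]
Step 5: x=[1.1751 5.1496 9.1751] v=[-1.3268 0.6533 -1.3268]
Step 6: x=[0.8402 5.3193 8.8402] v=[-1.3396 0.6788 -1.3396]
Step 7: x=[0.5652 5.3692 8.5652] v=[-1.1001 0.1997 -1.1001]
Step 8: x=[0.3907 5.2181 8.3907] v=[-0.6981 -0.6043 -0.6981]
Max displacement = 3.6093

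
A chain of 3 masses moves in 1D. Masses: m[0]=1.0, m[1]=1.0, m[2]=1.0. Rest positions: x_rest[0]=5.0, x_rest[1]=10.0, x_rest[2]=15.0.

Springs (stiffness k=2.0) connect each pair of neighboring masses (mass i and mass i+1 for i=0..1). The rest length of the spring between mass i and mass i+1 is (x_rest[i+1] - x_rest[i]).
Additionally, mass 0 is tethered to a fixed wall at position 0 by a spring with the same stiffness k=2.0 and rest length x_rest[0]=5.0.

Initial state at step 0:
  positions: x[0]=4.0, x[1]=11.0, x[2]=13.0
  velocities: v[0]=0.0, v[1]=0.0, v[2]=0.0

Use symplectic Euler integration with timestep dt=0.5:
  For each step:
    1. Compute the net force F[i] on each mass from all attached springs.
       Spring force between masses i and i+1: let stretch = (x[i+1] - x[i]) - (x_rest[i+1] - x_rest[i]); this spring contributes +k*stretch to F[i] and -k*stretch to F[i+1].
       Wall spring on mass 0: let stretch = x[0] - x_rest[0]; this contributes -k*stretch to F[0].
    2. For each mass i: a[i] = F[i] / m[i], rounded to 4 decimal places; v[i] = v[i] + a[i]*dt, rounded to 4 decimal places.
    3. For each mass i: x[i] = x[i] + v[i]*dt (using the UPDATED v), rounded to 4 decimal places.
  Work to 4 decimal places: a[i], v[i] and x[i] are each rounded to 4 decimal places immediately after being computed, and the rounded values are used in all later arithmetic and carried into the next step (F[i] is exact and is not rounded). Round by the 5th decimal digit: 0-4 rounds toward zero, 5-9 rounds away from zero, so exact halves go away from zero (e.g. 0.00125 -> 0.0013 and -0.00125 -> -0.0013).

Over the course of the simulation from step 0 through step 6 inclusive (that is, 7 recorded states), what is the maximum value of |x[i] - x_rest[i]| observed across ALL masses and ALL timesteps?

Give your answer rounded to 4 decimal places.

Answer: 2.5000

Derivation:
Step 0: x=[4.0000 11.0000 13.0000] v=[0.0000 0.0000 0.0000]
Step 1: x=[5.5000 8.5000 14.5000] v=[3.0000 -5.0000 3.0000]
Step 2: x=[5.7500 7.5000 15.5000] v=[0.5000 -2.0000 2.0000]
Step 3: x=[4.0000 9.6250 15.0000] v=[-3.5000 4.2500 -1.0000]
Step 4: x=[3.0625 11.6250 14.3125] v=[-1.8750 4.0000 -1.3750]
Step 5: x=[4.8750 10.6875 14.7813] v=[3.6250 -1.8750 0.9375]
Step 6: x=[7.1563 8.8907 15.7032] v=[4.5625 -3.5937 1.8437]
Max displacement = 2.5000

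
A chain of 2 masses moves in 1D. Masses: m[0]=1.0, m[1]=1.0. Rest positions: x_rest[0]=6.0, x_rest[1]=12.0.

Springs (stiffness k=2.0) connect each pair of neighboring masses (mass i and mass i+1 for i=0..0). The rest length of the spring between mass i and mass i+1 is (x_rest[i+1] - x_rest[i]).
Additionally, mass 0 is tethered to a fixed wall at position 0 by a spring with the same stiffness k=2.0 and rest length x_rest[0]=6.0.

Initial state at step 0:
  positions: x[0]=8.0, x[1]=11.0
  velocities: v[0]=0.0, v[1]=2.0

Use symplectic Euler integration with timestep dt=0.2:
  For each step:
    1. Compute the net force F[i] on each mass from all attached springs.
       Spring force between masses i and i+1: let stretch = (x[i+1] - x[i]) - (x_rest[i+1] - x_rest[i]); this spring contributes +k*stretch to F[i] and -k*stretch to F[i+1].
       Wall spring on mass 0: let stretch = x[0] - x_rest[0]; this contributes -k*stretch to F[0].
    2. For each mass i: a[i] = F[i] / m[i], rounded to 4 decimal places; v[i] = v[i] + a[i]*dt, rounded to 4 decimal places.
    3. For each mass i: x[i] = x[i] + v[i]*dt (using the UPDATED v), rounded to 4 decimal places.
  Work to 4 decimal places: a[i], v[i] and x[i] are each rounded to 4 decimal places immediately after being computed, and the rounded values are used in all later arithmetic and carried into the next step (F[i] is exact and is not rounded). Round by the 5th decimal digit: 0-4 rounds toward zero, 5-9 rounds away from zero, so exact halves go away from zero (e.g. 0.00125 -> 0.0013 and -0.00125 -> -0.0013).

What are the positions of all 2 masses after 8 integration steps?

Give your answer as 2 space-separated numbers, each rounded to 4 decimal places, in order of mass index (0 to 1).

Step 0: x=[8.0000 11.0000] v=[0.0000 2.0000]
Step 1: x=[7.6000 11.6400] v=[-2.0000 3.2000]
Step 2: x=[6.9152 12.4368] v=[-3.4240 3.9840]
Step 3: x=[6.1189 13.2719] v=[-3.9814 4.1754]
Step 4: x=[5.4053 14.0147] v=[-3.5678 3.7142]
Step 5: x=[4.9481 14.5488] v=[-2.2862 2.6704]
Step 6: x=[4.8631 14.7948] v=[-0.4252 1.2301]
Step 7: x=[5.1835 14.7263] v=[1.6022 -0.3426]
Step 8: x=[5.8527 14.3744] v=[3.3459 -1.7597]

Answer: 5.8527 14.3744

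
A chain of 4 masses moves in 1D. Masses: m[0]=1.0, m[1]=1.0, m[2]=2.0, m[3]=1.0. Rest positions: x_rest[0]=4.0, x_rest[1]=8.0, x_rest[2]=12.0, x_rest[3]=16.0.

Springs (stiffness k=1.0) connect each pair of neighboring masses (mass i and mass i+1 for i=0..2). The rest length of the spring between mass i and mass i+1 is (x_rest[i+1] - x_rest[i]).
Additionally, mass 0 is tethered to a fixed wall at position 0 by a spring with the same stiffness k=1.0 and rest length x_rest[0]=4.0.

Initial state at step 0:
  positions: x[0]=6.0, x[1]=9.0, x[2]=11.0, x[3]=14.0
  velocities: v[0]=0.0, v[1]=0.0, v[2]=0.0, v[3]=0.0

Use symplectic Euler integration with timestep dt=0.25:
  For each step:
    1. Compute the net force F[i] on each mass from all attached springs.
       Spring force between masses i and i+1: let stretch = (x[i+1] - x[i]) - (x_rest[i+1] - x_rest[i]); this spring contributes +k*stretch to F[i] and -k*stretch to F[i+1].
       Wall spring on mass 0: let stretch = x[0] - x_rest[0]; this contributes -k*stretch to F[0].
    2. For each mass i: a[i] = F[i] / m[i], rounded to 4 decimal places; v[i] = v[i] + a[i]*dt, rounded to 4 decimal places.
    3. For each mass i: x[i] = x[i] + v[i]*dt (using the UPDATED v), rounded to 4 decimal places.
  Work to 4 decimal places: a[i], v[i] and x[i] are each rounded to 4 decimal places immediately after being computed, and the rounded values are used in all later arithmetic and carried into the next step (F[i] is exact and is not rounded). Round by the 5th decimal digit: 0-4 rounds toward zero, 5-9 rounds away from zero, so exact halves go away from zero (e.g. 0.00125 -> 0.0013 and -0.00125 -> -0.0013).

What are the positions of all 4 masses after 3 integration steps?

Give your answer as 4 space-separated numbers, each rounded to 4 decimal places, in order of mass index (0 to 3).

Answer: 4.9701 8.6166 11.1779 14.3653

Derivation:
Step 0: x=[6.0000 9.0000 11.0000 14.0000] v=[0.0000 0.0000 0.0000 0.0000]
Step 1: x=[5.8125 8.9375 11.0313 14.0625] v=[-0.7500 -0.2500 0.1250 0.2500]
Step 2: x=[5.4570 8.8106 11.0919 14.1856] v=[-1.4219 -0.5078 0.2422 0.4922]
Step 3: x=[4.9701 8.6166 11.1779 14.3653] v=[-1.9478 -0.7759 0.3438 0.7188]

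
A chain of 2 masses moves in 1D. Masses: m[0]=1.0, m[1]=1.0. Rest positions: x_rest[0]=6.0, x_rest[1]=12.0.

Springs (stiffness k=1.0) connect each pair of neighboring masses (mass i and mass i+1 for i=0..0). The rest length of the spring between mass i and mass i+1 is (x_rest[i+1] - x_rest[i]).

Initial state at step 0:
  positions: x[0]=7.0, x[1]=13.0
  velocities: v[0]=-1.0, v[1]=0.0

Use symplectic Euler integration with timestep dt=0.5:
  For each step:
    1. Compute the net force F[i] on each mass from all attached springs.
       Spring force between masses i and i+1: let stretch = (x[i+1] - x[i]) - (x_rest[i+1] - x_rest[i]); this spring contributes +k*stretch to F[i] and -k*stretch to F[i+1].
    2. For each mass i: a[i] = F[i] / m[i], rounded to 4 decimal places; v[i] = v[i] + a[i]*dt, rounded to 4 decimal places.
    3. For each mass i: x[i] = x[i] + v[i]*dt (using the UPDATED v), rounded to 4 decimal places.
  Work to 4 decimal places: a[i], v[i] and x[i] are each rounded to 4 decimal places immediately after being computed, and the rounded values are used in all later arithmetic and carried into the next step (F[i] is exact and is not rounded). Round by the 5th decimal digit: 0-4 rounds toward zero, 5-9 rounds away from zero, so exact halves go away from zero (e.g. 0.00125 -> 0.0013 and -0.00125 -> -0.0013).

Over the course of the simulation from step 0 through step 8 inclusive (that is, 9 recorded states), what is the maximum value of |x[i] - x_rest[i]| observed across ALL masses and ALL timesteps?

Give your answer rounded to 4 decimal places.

Step 0: x=[7.0000 13.0000] v=[-1.0000 0.0000]
Step 1: x=[6.5000 13.0000] v=[-1.0000 0.0000]
Step 2: x=[6.1250 12.8750] v=[-0.7500 -0.2500]
Step 3: x=[5.9375 12.5625] v=[-0.3750 -0.6250]
Step 4: x=[5.9063 12.0938] v=[-0.0625 -0.9375]
Step 5: x=[5.9220 11.5782] v=[0.0313 -1.0313]
Step 6: x=[5.8517 11.1485] v=[-0.1406 -0.8594]
Step 7: x=[5.6056 10.8946] v=[-0.4922 -0.5078]
Step 8: x=[5.1818 10.8185] v=[-0.8477 -0.1523]
Max displacement = 1.1815

Answer: 1.1815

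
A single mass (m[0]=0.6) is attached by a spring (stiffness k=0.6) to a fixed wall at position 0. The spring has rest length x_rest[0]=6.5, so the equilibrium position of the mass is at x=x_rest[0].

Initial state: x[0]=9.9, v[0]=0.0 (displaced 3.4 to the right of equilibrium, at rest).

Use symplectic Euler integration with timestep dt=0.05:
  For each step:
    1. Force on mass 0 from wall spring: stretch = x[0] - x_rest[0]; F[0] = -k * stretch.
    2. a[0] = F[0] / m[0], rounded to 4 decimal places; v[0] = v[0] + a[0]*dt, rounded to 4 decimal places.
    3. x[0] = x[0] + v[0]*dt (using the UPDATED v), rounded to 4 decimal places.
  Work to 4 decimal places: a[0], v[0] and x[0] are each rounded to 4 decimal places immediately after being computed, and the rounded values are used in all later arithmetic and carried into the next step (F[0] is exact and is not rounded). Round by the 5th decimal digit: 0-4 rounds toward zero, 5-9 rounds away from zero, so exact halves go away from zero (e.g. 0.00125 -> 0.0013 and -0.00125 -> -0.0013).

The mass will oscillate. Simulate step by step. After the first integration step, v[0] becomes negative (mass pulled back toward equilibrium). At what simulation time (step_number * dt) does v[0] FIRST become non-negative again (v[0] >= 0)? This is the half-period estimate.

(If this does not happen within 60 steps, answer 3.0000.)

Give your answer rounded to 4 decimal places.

Answer: 3.0000

Derivation:
Step 0: x=[9.9000] v=[0.0000]
Step 1: x=[9.8915] v=[-0.1700]
Step 2: x=[9.8745] v=[-0.3396]
Step 3: x=[9.8491] v=[-0.5083]
Step 4: x=[9.8153] v=[-0.6758]
Step 5: x=[9.7732] v=[-0.8416]
Step 6: x=[9.7229] v=[-1.0053]
Step 7: x=[9.6646] v=[-1.1664]
Step 8: x=[9.5984] v=[-1.3246]
Step 9: x=[9.5244] v=[-1.4795]
Step 10: x=[9.4429] v=[-1.6307]
Step 11: x=[9.3540] v=[-1.7778]
Step 12: x=[9.2580] v=[-1.9205]
Step 13: x=[9.1551] v=[-2.0584]
Step 14: x=[9.0455] v=[-2.1912]
Step 15: x=[8.9296] v=[-2.3185]
Step 16: x=[8.8076] v=[-2.4400]
Step 17: x=[8.6798] v=[-2.5554]
Step 18: x=[8.5466] v=[-2.6644]
Step 19: x=[8.4083] v=[-2.7667]
Step 20: x=[8.2652] v=[-2.8621]
Step 21: x=[8.1177] v=[-2.9504]
Step 22: x=[7.9661] v=[-3.0313]
Step 23: x=[7.8109] v=[-3.1046]
Step 24: x=[7.6524] v=[-3.1701]
Step 25: x=[7.4910] v=[-3.2277]
Step 26: x=[7.3271] v=[-3.2773]
Step 27: x=[7.1612] v=[-3.3187]
Step 28: x=[6.9936] v=[-3.3518]
Step 29: x=[6.8248] v=[-3.3765]
Step 30: x=[6.6552] v=[-3.3927]
Step 31: x=[6.4852] v=[-3.4005]
Step 32: x=[6.3152] v=[-3.3998]
Step 33: x=[6.1457] v=[-3.3906]
Step 34: x=[5.9771] v=[-3.3729]
Step 35: x=[5.8098] v=[-3.3468]
Step 36: x=[5.6442] v=[-3.3123]
Step 37: x=[5.4807] v=[-3.2695]
Step 38: x=[5.3198] v=[-3.2185]
Step 39: x=[5.1618] v=[-3.1595]
Step 40: x=[5.0072] v=[-3.0926]
Step 41: x=[4.8563] v=[-3.0180]
Step 42: x=[4.7095] v=[-2.9358]
Step 43: x=[4.5672] v=[-2.8463]
Step 44: x=[4.4297] v=[-2.7497]
Step 45: x=[4.2974] v=[-2.6462]
Step 46: x=[4.1706] v=[-2.5361]
Step 47: x=[4.0496] v=[-2.4196]
Step 48: x=[3.9347] v=[-2.2971]
Step 49: x=[3.8263] v=[-2.1688]
Step 50: x=[3.7245] v=[-2.0351]
Step 51: x=[3.6297] v=[-1.8963]
Step 52: x=[3.5421] v=[-1.7528]
Step 53: x=[3.4619] v=[-1.6049]
Step 54: x=[3.3893] v=[-1.4530]
Step 55: x=[3.3244] v=[-1.2975]
Step 56: x=[3.2675] v=[-1.1387]
Step 57: x=[3.2186] v=[-0.9771]
Step 58: x=[3.1780] v=[-0.8130]
Step 59: x=[3.1457] v=[-0.6469]
Step 60: x=[3.1217] v=[-0.4792]
v[0] did not become non-negative within 60 steps; using fallback time=3.0000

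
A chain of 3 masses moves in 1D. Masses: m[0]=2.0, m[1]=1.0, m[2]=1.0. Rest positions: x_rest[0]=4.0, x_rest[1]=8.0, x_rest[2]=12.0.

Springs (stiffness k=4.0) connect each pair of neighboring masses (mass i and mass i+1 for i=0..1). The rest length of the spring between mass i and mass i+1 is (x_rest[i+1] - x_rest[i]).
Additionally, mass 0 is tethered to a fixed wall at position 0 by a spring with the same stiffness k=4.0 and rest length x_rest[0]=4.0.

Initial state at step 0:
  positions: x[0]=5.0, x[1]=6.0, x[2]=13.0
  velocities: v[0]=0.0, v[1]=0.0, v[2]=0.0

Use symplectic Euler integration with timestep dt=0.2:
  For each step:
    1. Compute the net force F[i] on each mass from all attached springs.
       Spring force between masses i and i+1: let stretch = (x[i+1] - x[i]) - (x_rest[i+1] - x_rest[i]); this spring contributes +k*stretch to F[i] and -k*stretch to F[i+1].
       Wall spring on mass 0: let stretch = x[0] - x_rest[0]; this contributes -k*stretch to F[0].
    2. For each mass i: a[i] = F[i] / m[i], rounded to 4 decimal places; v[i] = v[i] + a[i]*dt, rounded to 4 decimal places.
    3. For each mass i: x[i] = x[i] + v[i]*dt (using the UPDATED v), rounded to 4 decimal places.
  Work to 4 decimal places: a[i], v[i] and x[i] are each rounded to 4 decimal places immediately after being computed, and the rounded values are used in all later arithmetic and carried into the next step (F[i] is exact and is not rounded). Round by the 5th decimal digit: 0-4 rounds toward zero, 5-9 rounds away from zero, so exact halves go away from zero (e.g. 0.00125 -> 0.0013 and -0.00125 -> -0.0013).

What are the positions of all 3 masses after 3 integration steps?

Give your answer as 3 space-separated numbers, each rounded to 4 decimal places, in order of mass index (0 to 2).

Answer: 3.6647 9.7806 11.1655

Derivation:
Step 0: x=[5.0000 6.0000 13.0000] v=[0.0000 0.0000 0.0000]
Step 1: x=[4.6800 6.9600 12.5200] v=[-1.6000 4.8000 -2.4000]
Step 2: x=[4.1680 8.4448 11.7904] v=[-2.5600 7.4240 -3.6480]
Step 3: x=[3.6647 9.7806 11.1655] v=[-2.5165 6.6790 -3.1245]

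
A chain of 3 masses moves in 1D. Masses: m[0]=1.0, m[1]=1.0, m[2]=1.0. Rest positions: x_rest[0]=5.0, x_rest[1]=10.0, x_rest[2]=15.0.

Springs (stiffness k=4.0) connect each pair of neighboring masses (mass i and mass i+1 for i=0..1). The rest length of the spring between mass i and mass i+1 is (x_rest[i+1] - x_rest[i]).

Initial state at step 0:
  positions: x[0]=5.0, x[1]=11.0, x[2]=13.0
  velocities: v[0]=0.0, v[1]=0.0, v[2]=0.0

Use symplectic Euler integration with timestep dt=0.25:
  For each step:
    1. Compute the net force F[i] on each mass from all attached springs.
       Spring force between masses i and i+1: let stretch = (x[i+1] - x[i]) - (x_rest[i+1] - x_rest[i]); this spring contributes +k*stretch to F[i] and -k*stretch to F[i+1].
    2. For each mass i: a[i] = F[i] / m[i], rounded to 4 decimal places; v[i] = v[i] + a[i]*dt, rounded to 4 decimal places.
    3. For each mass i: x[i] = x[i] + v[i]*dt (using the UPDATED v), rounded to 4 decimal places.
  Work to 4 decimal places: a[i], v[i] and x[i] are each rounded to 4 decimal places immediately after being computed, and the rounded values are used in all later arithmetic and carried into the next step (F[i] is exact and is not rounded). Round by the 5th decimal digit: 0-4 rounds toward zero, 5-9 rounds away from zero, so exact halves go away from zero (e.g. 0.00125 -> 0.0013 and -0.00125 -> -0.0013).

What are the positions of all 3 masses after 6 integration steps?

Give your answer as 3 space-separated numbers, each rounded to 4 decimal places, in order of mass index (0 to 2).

Answer: 2.9822 10.9912 15.0266

Derivation:
Step 0: x=[5.0000 11.0000 13.0000] v=[0.0000 0.0000 0.0000]
Step 1: x=[5.2500 10.0000 13.7500] v=[1.0000 -4.0000 3.0000]
Step 2: x=[5.4375 8.7500 14.8125] v=[0.7500 -5.0000 4.2500]
Step 3: x=[5.2031 8.1875 15.6094] v=[-0.9375 -2.2500 3.1875]
Step 4: x=[4.4648 8.7344 15.8008] v=[-2.9531 2.1875 0.7656]
Step 5: x=[3.5439 9.9805 15.4756] v=[-3.6835 4.9843 -1.3008]
Step 6: x=[2.9822 10.9912 15.0266] v=[-2.2469 4.0428 -1.7959]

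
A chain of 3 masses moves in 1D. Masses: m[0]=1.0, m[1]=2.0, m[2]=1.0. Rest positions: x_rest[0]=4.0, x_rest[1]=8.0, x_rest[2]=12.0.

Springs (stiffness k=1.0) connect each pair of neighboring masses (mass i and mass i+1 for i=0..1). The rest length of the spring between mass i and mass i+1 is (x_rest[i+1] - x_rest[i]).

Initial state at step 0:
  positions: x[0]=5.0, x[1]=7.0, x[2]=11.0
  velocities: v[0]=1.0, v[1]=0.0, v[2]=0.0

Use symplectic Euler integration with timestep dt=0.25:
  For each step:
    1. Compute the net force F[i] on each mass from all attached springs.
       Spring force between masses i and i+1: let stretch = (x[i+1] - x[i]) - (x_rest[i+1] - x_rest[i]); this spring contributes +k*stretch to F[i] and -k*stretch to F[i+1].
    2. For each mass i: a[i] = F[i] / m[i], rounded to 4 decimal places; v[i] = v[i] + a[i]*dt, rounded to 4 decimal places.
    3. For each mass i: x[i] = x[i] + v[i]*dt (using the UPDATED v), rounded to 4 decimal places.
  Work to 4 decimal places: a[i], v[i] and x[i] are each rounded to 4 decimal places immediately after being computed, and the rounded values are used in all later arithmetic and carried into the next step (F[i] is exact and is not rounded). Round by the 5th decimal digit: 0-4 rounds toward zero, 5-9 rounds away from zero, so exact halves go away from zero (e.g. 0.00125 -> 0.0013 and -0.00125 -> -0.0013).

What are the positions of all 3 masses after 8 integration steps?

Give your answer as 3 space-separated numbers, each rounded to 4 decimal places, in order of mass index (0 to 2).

Step 0: x=[5.0000 7.0000 11.0000] v=[1.0000 0.0000 0.0000]
Step 1: x=[5.1250 7.0625 11.0000] v=[0.5000 0.2500 0.0000]
Step 2: x=[5.1211 7.1875 11.0039] v=[-0.0156 0.5000 0.0156]
Step 3: x=[4.9964 7.3672 11.0193] v=[-0.4990 0.7188 0.0615]
Step 4: x=[4.7698 7.5870 11.0564] v=[-0.9063 0.8790 0.1485]
Step 5: x=[4.4693 7.8271 11.1267] v=[-1.2020 0.9605 0.2812]
Step 6: x=[4.1287 8.0654 11.2408] v=[-1.3626 0.9532 0.4563]
Step 7: x=[3.7841 8.2799 11.4064] v=[-1.3784 0.8580 0.6625]
Step 8: x=[3.4705 8.4516 11.6266] v=[-1.2545 0.6868 0.8809]

Answer: 3.4705 8.4516 11.6266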